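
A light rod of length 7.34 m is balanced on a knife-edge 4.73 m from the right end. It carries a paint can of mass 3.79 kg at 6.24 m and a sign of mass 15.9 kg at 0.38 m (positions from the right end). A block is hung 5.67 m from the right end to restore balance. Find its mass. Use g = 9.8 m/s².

Choose the knife-edge (at 4.73 m from the right end) as the axis so the support reaction has zero arm there.
Paint can: 3.79 × 9.8 = 37.14 N down at 6.24 m → arm 1.51 m, τ = 37.14 × 1.51 = 56.08 N·m counterclockwise.
Sign: 15.9 × 9.8 = 155.8 N down at 0.38 m → arm 4.35 m, τ = 155.8 × 4.35 = 677.7 N·m clockwise.
Net moment of known loads = 621.6 N·m clockwise.
An unknown mass m at 5.67 m has arm 0.94 m; its moment is m·g·0.94 counterclockwise.
Στ = 0 ⇒ m × 9.8 × 0.94 = 621.6 ⇒ m = 621.6 / (9.8 × 0.94) = 67.5 kg.

m ≈ 67.5 kg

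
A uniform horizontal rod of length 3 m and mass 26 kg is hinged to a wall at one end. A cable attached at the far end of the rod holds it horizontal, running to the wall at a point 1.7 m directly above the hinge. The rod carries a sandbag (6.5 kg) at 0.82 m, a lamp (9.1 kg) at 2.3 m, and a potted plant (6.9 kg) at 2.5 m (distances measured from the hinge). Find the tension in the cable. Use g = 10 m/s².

About the hinge:
Beam weight: 26 × 10 = 260 N down at 1.5 m → arm 1.5 m, τ = 260 × 1.5 = 390 N·m clockwise.
Sandbag: 6.5 × 10 = 65 N down at 0.82 m → arm 0.82 m, τ = 65 × 0.82 = 53.3 N·m clockwise.
Lamp: 9.1 × 10 = 91 N down at 2.3 m → arm 2.3 m, τ = 91 × 2.3 = 209.3 N·m clockwise.
Potted plant: 6.9 × 10 = 69 N down at 2.5 m → arm 2.5 m, τ = 69 × 2.5 = 172.5 N·m clockwise.
Total clockwise load moment = 825.1 N·m.
The cable tension T acts at 3 m; only its component perpendicular to the rod, T sinθ, produces torque. sinθ = h/√(h²+d²) = 1.7/√(1.7²+3²) = 0.493.
Στ = 0 ⇒ T × 3 × 0.493 = 825.1 ⇒ T = 825.1 / 1.479 = 558 N.

T ≈ 558 N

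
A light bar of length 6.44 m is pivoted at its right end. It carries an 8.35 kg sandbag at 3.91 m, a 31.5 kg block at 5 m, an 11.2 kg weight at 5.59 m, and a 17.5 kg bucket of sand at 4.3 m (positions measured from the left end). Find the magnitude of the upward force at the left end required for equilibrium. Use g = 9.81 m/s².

Taking torques about the right end:
Sandbag: 8.35 × 9.81 = 81.91 N down at 3.91 m → arm 2.53 m, τ = 81.91 × 2.53 = 207.2 N·m counterclockwise.
Block: 31.5 × 9.81 = 309 N down at 5 m → arm 1.44 m, τ = 309 × 1.44 = 445 N·m counterclockwise.
Weight: 11.2 × 9.81 = 109.9 N down at 5.59 m → arm 0.85 m, τ = 109.9 × 0.85 = 93.42 N·m counterclockwise.
Bucket of sand: 17.5 × 9.81 = 171.7 N down at 4.3 m → arm 2.14 m, τ = 171.7 × 2.14 = 367.4 N·m counterclockwise.
Net moment of the loads = 1113 N·m counterclockwise.
The upward force F acts at the left end, arm 6.44 m, giving F × 6.44 clockwise.
Setting net torque to zero: F × 6.44 = 1113 → F = 1113 / 6.44 = 173 N.

F ≈ 173 N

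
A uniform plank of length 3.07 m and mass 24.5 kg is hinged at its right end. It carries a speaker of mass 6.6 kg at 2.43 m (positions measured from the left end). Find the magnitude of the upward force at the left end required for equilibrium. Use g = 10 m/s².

Sum moments about the right end (the unknown pivot reaction has zero arm there).
Beam weight: 24.5 × 10 = 245 N down at 1.535 m → arm 1.535 m, τ = 245 × 1.535 = 376.1 N·m counterclockwise.
Speaker: 6.6 × 10 = 66 N down at 2.43 m → arm 0.64 m, τ = 66 × 0.64 = 42.24 N·m counterclockwise.
Net moment of the loads = 418.3 N·m counterclockwise.
The upward force F acts at the left end, arm 3.07 m, giving F × 3.07 clockwise.
For rotational equilibrium, F × 3.07 = 418.3, so F = 418.3 / 3.07 = 136 N.

F ≈ 136 N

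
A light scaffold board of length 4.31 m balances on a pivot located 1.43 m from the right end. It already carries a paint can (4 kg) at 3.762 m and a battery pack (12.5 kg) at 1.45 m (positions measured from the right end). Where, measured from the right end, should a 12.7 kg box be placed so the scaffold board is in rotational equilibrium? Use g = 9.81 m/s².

Take moments about the pivot (at 1.43 m from the right end).
Paint can: 4 × 9.81 = 39.24 N down at 3.762 m → arm 2.332 m, τ = 39.24 × 2.332 = 91.51 N·m counterclockwise.
Battery pack: 12.5 × 9.81 = 122.6 N down at 1.45 m → arm 0.02 m, τ = 122.6 × 0.02 = 2.452 N·m counterclockwise.
Net moment of existing loads = 93.96 N·m counterclockwise.
The box weighs 12.7 × 9.81 = 124.6 N and must supply an equal clockwise moment, so its lever arm about the pivot is 93.96 / 124.6 = 0.754 m.
That puts it at 1.43 − 0.754 = 0.676 m from the right end.

x ≈ 0.676 m from the right end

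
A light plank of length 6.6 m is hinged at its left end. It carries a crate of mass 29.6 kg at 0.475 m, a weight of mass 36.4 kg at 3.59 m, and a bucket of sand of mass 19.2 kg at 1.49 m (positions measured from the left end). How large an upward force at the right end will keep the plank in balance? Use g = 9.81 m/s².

Take moments about the left end.
Crate: 29.6 × 9.81 = 290.4 N down at 0.475 m → arm 0.475 m, τ = 290.4 × 0.475 = 137.9 N·m clockwise.
Weight: 36.4 × 9.81 = 357.1 N down at 3.59 m → arm 3.59 m, τ = 357.1 × 3.59 = 1282 N·m clockwise.
Bucket of sand: 19.2 × 9.81 = 188.4 N down at 1.49 m → arm 1.49 m, τ = 188.4 × 1.49 = 280.7 N·m clockwise.
Net moment of the loads = 1701 N·m clockwise.
The upward force F acts at the right end, arm 6.6 m, giving F × 6.6 counterclockwise.
Setting net torque to zero: F × 6.6 = 1701 → F = 1701 / 6.6 = 258 N.

F ≈ 258 N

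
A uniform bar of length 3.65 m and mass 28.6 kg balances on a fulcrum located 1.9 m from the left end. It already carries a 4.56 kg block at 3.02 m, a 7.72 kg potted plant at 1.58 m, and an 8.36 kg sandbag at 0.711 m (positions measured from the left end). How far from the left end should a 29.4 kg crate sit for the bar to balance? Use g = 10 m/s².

x ≈ 2.22 m from the left end

About the fulcrum (at 1.9 m from the left end):
Beam weight: 28.6 × 10 = 286 N down at 1.825 m → arm 0.075 m, τ = 286 × 0.075 = 21.45 N·m counterclockwise.
Block: 4.56 × 10 = 45.6 N down at 3.02 m → arm 1.12 m, τ = 45.6 × 1.12 = 51.07 N·m clockwise.
Potted plant: 7.72 × 10 = 77.2 N down at 1.58 m → arm 0.32 m, τ = 77.2 × 0.32 = 24.7 N·m counterclockwise.
Sandbag: 8.36 × 10 = 83.6 N down at 0.711 m → arm 1.189 m, τ = 83.6 × 1.189 = 99.4 N·m counterclockwise.
Net moment of existing loads = 94.48 N·m counterclockwise.
The crate weighs 29.4 × 10 = 294 N and must supply an equal clockwise moment, so its lever arm about the fulcrum is 94.48 / 294 = 0.321 m.
That puts it at 1.9 + 0.321 = 2.22 m from the left end.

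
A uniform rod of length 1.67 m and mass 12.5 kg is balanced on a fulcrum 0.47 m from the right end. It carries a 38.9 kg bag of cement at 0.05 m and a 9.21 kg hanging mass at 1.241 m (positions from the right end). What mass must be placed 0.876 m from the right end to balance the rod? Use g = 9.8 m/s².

Choose the fulcrum (at 0.47 m from the right end) as the axis so the support reaction has zero arm there.
Beam weight: 12.5 × 9.8 = 122.5 N down at 0.835 m → arm 0.365 m, τ = 122.5 × 0.365 = 44.71 N·m counterclockwise.
Bag of cement: 38.9 × 9.8 = 381.2 N down at 0.05 m → arm 0.42 m, τ = 381.2 × 0.42 = 160.1 N·m clockwise.
Hanging mass: 9.21 × 9.8 = 90.26 N down at 1.241 m → arm 0.771 m, τ = 90.26 × 0.771 = 69.59 N·m counterclockwise.
Net moment of known loads = 45.8 N·m clockwise.
An unknown mass m at 0.876 m has arm 0.406 m; its moment is m·g·0.406 counterclockwise.
For rotational equilibrium, m × 9.8 × 0.406 = 45.8, so m = 45.8 / (9.8 × 0.406) = 11.5 kg.

m ≈ 11.5 kg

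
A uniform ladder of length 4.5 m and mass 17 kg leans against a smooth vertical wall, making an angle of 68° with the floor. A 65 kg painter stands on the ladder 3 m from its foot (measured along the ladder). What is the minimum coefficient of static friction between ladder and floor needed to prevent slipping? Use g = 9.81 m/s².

Choose the foot of the ladder as the axis so the floor normal and friction both act there and drop out.
Ladder weight 17×9.81 = 166.8 N acts at 2.25 m along the ladder; its horizontal arm is 2.25·cos68° = 0.8429 m → τ = 140.6 N·m clockwise.
Painter: 65×9.81 = 637.6 N at 3 m → arm 1.124 m → τ = 716.7 N·m clockwise.
Wall normal N acts horizontally at the top; its moment arm is the height L sinθ = 4.5·sin68° = 4.172 m, counterclockwise.
Setting net torque to zero: N × 4.172 = 857.3 → N = 205.5 N.
ΣFx = 0 ⇒ f = N_wall = 205.5 N. ΣFy = 0 ⇒ N_floor = 804.4 N.
μ_min = f / N_floor = 205.5 / 804.4 = 0.255.

μ_min ≈ 0.255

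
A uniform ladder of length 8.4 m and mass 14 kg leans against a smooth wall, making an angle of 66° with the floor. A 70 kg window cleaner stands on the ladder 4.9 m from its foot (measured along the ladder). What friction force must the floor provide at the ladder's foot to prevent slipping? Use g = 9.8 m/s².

f ≈ 209 N

Choose the foot of the ladder as the axis so the floor normal and friction both act there and drop out.
Ladder weight 14×9.8 = 137.2 N acts at 4.2 m along the ladder; its horizontal arm is 4.2·cos66° = 1.708 m → τ = 234.3 N·m clockwise.
Window cleaner: 70×9.8 = 686 N at 4.9 m → arm 1.993 m → τ = 1367 N·m clockwise.
Wall normal N acts horizontally at the top; its moment arm is the height L sinθ = 8.4·sin66° = 7.674 m, counterclockwise.
Setting net torque to zero: N × 7.674 = 1601 → N = 209 N.
ΣFx = 0: friction at the foot balances the wall's push, so f = N_wall = 209 N.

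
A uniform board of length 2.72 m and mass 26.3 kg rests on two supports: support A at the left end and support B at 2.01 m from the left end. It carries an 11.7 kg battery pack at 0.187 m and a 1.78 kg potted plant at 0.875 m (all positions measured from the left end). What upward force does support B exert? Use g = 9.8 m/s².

Taking torques about support A:
Beam weight: 26.3 × 9.8 = 257.7 N down at 1.36 m → arm 1.36 m, τ = 257.7 × 1.36 = 350.5 N·m clockwise.
Battery pack: 11.7 × 9.8 = 114.7 N down at 0.187 m → arm 0.187 m, τ = 114.7 × 0.187 = 21.45 N·m clockwise.
Potted plant: 1.78 × 9.8 = 17.44 N down at 0.875 m → arm 0.875 m, τ = 17.44 × 0.875 = 15.26 N·m clockwise.
Net load moment about support A = 387.2 N·m clockwise.
Reaction R at support B is upward at 2.01 m, arm 2.01 m → moment R × 2.01 counterclockwise.
Στ = 0 ⇒ R × 2.01 = 387.2 ⇒ R = 193 N.

R_B ≈ 193 N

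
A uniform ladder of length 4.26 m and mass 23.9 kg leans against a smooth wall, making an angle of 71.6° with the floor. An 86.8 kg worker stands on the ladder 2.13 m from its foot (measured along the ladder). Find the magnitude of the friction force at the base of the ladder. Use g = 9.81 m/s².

About the foot of the ladder:
Ladder weight 23.9×9.81 = 234.5 N acts at 2.13 m along the ladder; its horizontal arm is 2.13·cos71.6° = 0.6723 m → τ = 157.7 N·m clockwise.
Worker: 86.8×9.81 = 851.5 N at 2.13 m → arm 0.6723 m → τ = 572.5 N·m clockwise.
Wall normal N acts horizontally at the top; its moment arm is the height L sinθ = 4.26·sin71.6° = 4.042 m, counterclockwise.
For rotational equilibrium, N × 4.042 = 730.2, so N = 181 N.
ΣFx = 0: friction at the foot balances the wall's push, so f = N_wall = 181 N.

f ≈ 181 N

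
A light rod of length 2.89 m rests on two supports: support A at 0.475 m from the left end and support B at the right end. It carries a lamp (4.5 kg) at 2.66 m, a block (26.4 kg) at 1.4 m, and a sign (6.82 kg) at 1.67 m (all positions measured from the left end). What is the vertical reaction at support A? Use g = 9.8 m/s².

R_A ≈ 198 N

Taking torques about support B:
Lamp: 4.5 × 9.8 = 44.1 N down at 2.66 m → arm 0.23 m, τ = 44.1 × 0.23 = 10.14 N·m counterclockwise.
Block: 26.4 × 9.8 = 258.7 N down at 1.4 m → arm 1.49 m, τ = 258.7 × 1.49 = 385.5 N·m counterclockwise.
Sign: 6.82 × 9.8 = 66.84 N down at 1.67 m → arm 1.22 m, τ = 66.84 × 1.22 = 81.54 N·m counterclockwise.
Net load moment about support B = 477.2 N·m counterclockwise.
Reaction R at support A is upward at 0.475 m, arm 2.415 m → moment R × 2.415 clockwise.
Balancing moments: R × 2.415 = 477.2, giving R = 198 N.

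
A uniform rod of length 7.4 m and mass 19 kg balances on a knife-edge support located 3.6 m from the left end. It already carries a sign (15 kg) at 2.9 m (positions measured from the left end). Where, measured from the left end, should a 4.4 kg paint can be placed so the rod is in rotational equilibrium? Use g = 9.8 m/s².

x ≈ 5.55 m from the left end

About the knife-edge support (at 3.6 m from the left end):
Beam weight: 19 × 9.8 = 186.2 N down at 3.7 m → arm 0.1 m, τ = 186.2 × 0.1 = 18.62 N·m clockwise.
Sign: 15 × 9.8 = 147 N down at 2.9 m → arm 0.7 m, τ = 147 × 0.7 = 102.9 N·m counterclockwise.
Net moment of existing loads = 84.28 N·m counterclockwise.
The paint can weighs 4.4 × 9.8 = 43.12 N and must supply an equal clockwise moment, so its lever arm about the knife-edge support is 84.28 / 43.12 = 1.95 m.
That puts it at 3.6 + 1.95 = 5.55 m from the left end.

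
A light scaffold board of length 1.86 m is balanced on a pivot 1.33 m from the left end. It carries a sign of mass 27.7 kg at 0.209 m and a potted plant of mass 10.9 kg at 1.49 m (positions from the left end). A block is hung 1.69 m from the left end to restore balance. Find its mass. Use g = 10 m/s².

m ≈ 81.4 kg

Sum moments about the pivot (at 1.33 m from the left end) (the support reaction has zero arm there).
Sign: 27.7 × 10 = 277 N down at 0.209 m → arm 1.121 m, τ = 277 × 1.121 = 310.5 N·m counterclockwise.
Potted plant: 10.9 × 10 = 109 N down at 1.49 m → arm 0.16 m, τ = 109 × 0.16 = 17.44 N·m clockwise.
Net moment of known loads = 293.1 N·m counterclockwise.
An unknown mass m at 1.69 m has arm 0.36 m; its moment is m·g·0.36 clockwise.
Setting net torque to zero: m × 10 × 0.36 = 293.1 → m = 293.1 / (10 × 0.36) = 81.4 kg.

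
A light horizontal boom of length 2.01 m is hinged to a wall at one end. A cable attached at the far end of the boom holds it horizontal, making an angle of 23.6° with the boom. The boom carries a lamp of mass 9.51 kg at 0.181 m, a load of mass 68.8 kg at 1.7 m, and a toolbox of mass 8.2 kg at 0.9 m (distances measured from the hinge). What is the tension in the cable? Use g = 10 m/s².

Take moments about the hinge.
Lamp: 9.51 × 10 = 95.1 N down at 0.181 m → arm 0.181 m, τ = 95.1 × 0.181 = 17.21 N·m clockwise.
Load: 68.8 × 10 = 688 N down at 1.7 m → arm 1.7 m, τ = 688 × 1.7 = 1170 N·m clockwise.
Toolbox: 8.2 × 10 = 82 N down at 0.9 m → arm 0.9 m, τ = 82 × 0.9 = 73.8 N·m clockwise.
Total clockwise load moment = 1261 N·m.
The cable tension T acts at 2.01 m; only its component perpendicular to the boom, T sinθ, produces torque. sin 23.6° = 0.4003.
Setting net torque to zero: T × 2.01 × 0.4003 = 1261 → T = 1261 / 0.8046 = 1570 N.

T ≈ 1570 N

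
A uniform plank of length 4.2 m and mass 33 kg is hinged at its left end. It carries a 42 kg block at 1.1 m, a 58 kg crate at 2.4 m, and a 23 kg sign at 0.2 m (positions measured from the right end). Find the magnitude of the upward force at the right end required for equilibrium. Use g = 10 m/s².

F ≈ 943 N

Take moments about the left end.
Beam weight: 33 × 10 = 330 N down at 2.1 m → arm 2.1 m, τ = 330 × 2.1 = 693 N·m clockwise.
Block: 42 × 10 = 420 N down at 1.1 m → arm 3.1 m, τ = 420 × 3.1 = 1302 N·m clockwise.
Crate: 58 × 10 = 580 N down at 2.4 m → arm 1.8 m, τ = 580 × 1.8 = 1044 N·m clockwise.
Sign: 23 × 10 = 230 N down at 0.2 m → arm 4 m, τ = 230 × 4 = 920 N·m clockwise.
Net moment of the loads = 3959 N·m clockwise.
The upward force F acts at the right end, arm 4.2 m, giving F × 4.2 counterclockwise.
Setting net torque to zero: F × 4.2 = 3959 → F = 3959 / 4.2 = 943 N.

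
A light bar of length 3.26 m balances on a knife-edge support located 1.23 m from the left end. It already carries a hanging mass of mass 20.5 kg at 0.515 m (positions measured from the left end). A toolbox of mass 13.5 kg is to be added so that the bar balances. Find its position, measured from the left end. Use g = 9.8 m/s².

Sum moments about the knife-edge support (at 1.23 m from the left end) (the support reaction has zero arm there).
Hanging mass: 20.5 × 9.8 = 200.9 N down at 0.515 m → arm 0.715 m, τ = 200.9 × 0.715 = 143.6 N·m counterclockwise.
Net moment of existing loads = 143.6 N·m counterclockwise.
The toolbox weighs 13.5 × 9.8 = 132.3 N and must supply an equal clockwise moment, so its lever arm about the knife-edge support is 143.6 / 132.3 = 1.09 m.
That puts it at 1.23 + 1.09 = 2.32 m from the left end.

x ≈ 2.32 m from the left end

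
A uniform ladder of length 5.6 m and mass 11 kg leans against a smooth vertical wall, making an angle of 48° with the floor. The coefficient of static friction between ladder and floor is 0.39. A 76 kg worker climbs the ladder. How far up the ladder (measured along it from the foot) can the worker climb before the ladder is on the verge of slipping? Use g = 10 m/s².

d ≈ 2.37 m

About the foot of the ladder:
Ladder weight 11×10 = 110 N acts at 2.8 m along the ladder; its horizontal arm is 2.8·cos48° = 1.874 m → τ = 206.1 N·m clockwise.
Worker weight 76×10 = 760 N at distance d → arm d·cos48° → τ = 760·d·0.6691 clockwise.
Wall normal N at the top has arm L sinθ = 4.162 m counterclockwise, so Στ = 0 gives N·4.162 = 206.1 + 508.5·d.
ΣFy = 0 ⇒ N_floor = 870 N, so the maximum friction is μ_s·N_floor = 0.39×870 = 339.3 N. ΣFx = 0 ⇒ N_wall = f, so at the slipping point N = 339.3 N.
Substituting: 339.3×4.162 = 206.1 + 508.5·d ⇒ d = (1412 − 206.1) / 508.5 = 2.37 m.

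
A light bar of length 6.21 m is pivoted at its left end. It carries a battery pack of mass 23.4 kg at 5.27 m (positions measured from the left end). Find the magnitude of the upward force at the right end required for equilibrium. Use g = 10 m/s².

Choose the left end as the axis so the unknown pivot reaction has zero arm there.
Battery pack: 23.4 × 10 = 234 N down at 5.27 m → arm 5.27 m, τ = 234 × 5.27 = 1233 N·m clockwise.
Net moment of the loads = 1233 N·m clockwise.
The upward force F acts at the right end, arm 6.21 m, giving F × 6.21 counterclockwise.
Setting net torque to zero: F × 6.21 = 1233 → F = 1233 / 6.21 = 199 N.

F ≈ 199 N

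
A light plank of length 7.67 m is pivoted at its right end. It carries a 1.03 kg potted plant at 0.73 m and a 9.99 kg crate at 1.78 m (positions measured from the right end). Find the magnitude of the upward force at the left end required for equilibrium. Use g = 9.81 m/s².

Choose the right end as the axis so the unknown pivot reaction has zero arm there.
Potted plant: 1.03 × 9.81 = 10.1 N down at 0.73 m → arm 0.73 m, τ = 10.1 × 0.73 = 7.373 N·m counterclockwise.
Crate: 9.99 × 9.81 = 98 N down at 1.78 m → arm 1.78 m, τ = 98 × 1.78 = 174.4 N·m counterclockwise.
Net moment of the loads = 181.8 N·m counterclockwise.
The upward force F acts at the left end, arm 7.67 m, giving F × 7.67 clockwise.
For rotational equilibrium, F × 7.67 = 181.8, so F = 181.8 / 7.67 = 23.7 N.

F ≈ 23.7 N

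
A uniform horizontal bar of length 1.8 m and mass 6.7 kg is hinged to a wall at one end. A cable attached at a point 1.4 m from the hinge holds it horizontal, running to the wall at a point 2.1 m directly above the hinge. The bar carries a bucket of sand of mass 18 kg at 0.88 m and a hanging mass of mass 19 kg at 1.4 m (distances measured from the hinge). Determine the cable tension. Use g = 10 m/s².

Choose the hinge as the axis so the unknown hinge reaction has zero arm there.
Beam weight: 6.7 × 10 = 67 N down at 0.9 m → arm 0.9 m, τ = 67 × 0.9 = 60.3 N·m clockwise.
Bucket of sand: 18 × 10 = 180 N down at 0.88 m → arm 0.88 m, τ = 180 × 0.88 = 158.4 N·m clockwise.
Hanging mass: 19 × 10 = 190 N down at 1.4 m → arm 1.4 m, τ = 190 × 1.4 = 266 N·m clockwise.
Total clockwise load moment = 484.7 N·m.
The cable tension T acts at 1.4 m; only its component perpendicular to the bar, T sinθ, produces torque. sinθ = h/√(h²+d²) = 2.1/√(2.1²+1.4²) = 0.8321.
For rotational equilibrium, T × 1.4 × 0.8321 = 484.7, so T = 484.7 / 1.165 = 416 N.

T ≈ 416 N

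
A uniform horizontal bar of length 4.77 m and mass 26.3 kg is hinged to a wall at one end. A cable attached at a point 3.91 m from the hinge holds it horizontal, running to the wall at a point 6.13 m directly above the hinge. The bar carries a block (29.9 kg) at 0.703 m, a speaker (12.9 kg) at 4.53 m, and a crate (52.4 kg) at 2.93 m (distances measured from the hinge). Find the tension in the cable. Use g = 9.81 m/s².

Taking torques about the hinge:
Beam weight: 26.3 × 9.81 = 258 N down at 2.385 m → arm 2.385 m, τ = 258 × 2.385 = 615.3 N·m clockwise.
Block: 29.9 × 9.81 = 293.3 N down at 0.703 m → arm 0.703 m, τ = 293.3 × 0.703 = 206.2 N·m clockwise.
Speaker: 12.9 × 9.81 = 126.5 N down at 4.53 m → arm 4.53 m, τ = 126.5 × 4.53 = 573 N·m clockwise.
Crate: 52.4 × 9.81 = 514 N down at 2.93 m → arm 2.93 m, τ = 514 × 2.93 = 1506 N·m clockwise.
Total clockwise load moment = 2900 N·m.
The cable tension T acts at 3.91 m; only its component perpendicular to the bar, T sinθ, produces torque. sinθ = h/√(h²+d²) = 6.13/√(6.13²+3.91²) = 0.8431.
Στ = 0 ⇒ T × 3.91 × 0.8431 = 2900 ⇒ T = 2900 / 3.297 = 880 N.

T ≈ 880 N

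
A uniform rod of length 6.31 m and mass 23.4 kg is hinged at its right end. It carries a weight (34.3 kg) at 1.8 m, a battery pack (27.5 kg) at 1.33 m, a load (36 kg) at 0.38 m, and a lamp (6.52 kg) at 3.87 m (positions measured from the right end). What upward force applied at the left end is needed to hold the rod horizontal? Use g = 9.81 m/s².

Taking torques about the right end:
Beam weight: 23.4 × 9.81 = 229.6 N down at 3.155 m → arm 3.155 m, τ = 229.6 × 3.155 = 724.4 N·m counterclockwise.
Weight: 34.3 × 9.81 = 336.5 N down at 1.8 m → arm 1.8 m, τ = 336.5 × 1.8 = 605.7 N·m counterclockwise.
Battery pack: 27.5 × 9.81 = 269.8 N down at 1.33 m → arm 1.33 m, τ = 269.8 × 1.33 = 358.8 N·m counterclockwise.
Load: 36 × 9.81 = 353.2 N down at 0.38 m → arm 0.38 m, τ = 353.2 × 0.38 = 134.2 N·m counterclockwise.
Lamp: 6.52 × 9.81 = 63.96 N down at 3.87 m → arm 3.87 m, τ = 63.96 × 3.87 = 247.5 N·m counterclockwise.
Net moment of the loads = 2071 N·m counterclockwise.
The upward force F acts at the left end, arm 6.31 m, giving F × 6.31 clockwise.
For rotational equilibrium, F × 6.31 = 2071, so F = 2071 / 6.31 = 328 N.

F ≈ 328 N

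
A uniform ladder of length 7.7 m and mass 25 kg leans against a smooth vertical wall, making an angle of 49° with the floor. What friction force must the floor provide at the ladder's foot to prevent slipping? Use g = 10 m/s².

Sum moments about the foot of the ladder (the floor normal and friction both act there and drop out).
Ladder weight 25×10 = 250 N acts at 3.85 m along the ladder; its horizontal arm is 3.85·cos49° = 2.526 m → τ = 631.5 N·m clockwise.
Wall normal N acts horizontally at the top; its moment arm is the height L sinθ = 7.7·sin49° = 5.811 m, counterclockwise.
For rotational equilibrium, N × 5.811 = 631.5, so N = 109 N.
ΣFx = 0: friction at the foot balances the wall's push, so f = N_wall = 109 N.

f ≈ 109 N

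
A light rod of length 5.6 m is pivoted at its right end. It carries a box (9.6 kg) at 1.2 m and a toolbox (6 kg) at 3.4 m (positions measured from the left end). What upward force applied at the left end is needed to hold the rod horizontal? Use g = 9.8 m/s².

F ≈ 97 N

Choose the right end as the axis so the unknown pivot reaction has zero arm there.
Box: 9.6 × 9.8 = 94.08 N down at 1.2 m → arm 4.4 m, τ = 94.08 × 4.4 = 414 N·m counterclockwise.
Toolbox: 6 × 9.8 = 58.8 N down at 3.4 m → arm 2.2 m, τ = 58.8 × 2.2 = 129.4 N·m counterclockwise.
Net moment of the loads = 543.4 N·m counterclockwise.
The upward force F acts at the left end, arm 5.6 m, giving F × 5.6 clockwise.
Setting net torque to zero: F × 5.6 = 543.4 → F = 543.4 / 5.6 = 97 N.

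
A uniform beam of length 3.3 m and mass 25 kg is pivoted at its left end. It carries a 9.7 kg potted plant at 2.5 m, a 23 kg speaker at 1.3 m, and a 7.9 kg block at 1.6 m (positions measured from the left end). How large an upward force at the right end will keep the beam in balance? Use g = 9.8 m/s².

F ≈ 321 N

Sum moments about the left end (the unknown pivot reaction has zero arm there).
Beam weight: 25 × 9.8 = 245 N down at 1.65 m → arm 1.65 m, τ = 245 × 1.65 = 404.2 N·m clockwise.
Potted plant: 9.7 × 9.8 = 95.06 N down at 2.5 m → arm 2.5 m, τ = 95.06 × 2.5 = 237.7 N·m clockwise.
Speaker: 23 × 9.8 = 225.4 N down at 1.3 m → arm 1.3 m, τ = 225.4 × 1.3 = 293 N·m clockwise.
Block: 7.9 × 9.8 = 77.42 N down at 1.6 m → arm 1.6 m, τ = 77.42 × 1.6 = 123.9 N·m clockwise.
Net moment of the loads = 1059 N·m clockwise.
The upward force F acts at the right end, arm 3.3 m, giving F × 3.3 counterclockwise.
Setting net torque to zero: F × 3.3 = 1059 → F = 1059 / 3.3 = 321 N.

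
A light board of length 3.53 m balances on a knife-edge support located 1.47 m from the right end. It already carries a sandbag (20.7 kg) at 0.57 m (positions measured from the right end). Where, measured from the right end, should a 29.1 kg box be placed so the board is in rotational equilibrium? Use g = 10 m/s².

Take moments about the knife-edge support (at 1.47 m from the right end).
Sandbag: 20.7 × 10 = 207 N down at 0.57 m → arm 0.9 m, τ = 207 × 0.9 = 186.3 N·m clockwise.
Net moment of existing loads = 186.3 N·m clockwise.
The box weighs 29.1 × 10 = 291 N and must supply an equal counterclockwise moment, so its lever arm about the knife-edge support is 186.3 / 291 = 0.64 m.
That puts it at 1.47 + 0.64 = 2.11 m from the right end.

x ≈ 2.11 m from the right end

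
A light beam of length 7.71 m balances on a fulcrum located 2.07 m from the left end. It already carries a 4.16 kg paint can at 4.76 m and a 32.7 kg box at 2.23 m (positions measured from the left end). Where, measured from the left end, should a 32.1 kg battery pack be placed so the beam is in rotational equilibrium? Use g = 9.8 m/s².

Take moments about the fulcrum (at 2.07 m from the left end).
Paint can: 4.16 × 9.8 = 40.77 N down at 4.76 m → arm 2.69 m, τ = 40.77 × 2.69 = 109.7 N·m clockwise.
Box: 32.7 × 9.8 = 320.5 N down at 2.23 m → arm 0.16 m, τ = 320.5 × 0.16 = 51.28 N·m clockwise.
Net moment of existing loads = 161 N·m clockwise.
The battery pack weighs 32.1 × 9.8 = 314.6 N and must supply an equal counterclockwise moment, so its lever arm about the fulcrum is 161 / 314.6 = 0.512 m.
That puts it at 2.07 − 0.512 = 1.56 m from the left end.

x ≈ 1.56 m from the left end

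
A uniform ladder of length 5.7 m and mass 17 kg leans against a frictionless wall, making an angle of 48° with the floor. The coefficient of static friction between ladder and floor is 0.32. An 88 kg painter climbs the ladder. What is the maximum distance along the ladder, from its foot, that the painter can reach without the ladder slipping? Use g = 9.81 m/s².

d ≈ 1.87 m

About the foot of the ladder:
Ladder weight 17×9.81 = 166.8 N acts at 2.85 m along the ladder; its horizontal arm is 2.85·cos48° = 1.907 m → τ = 318.1 N·m clockwise.
Painter weight 88×9.81 = 863.3 N at distance d → arm d·cos48° → τ = 863.3·d·0.6691 clockwise.
Wall normal N at the top has arm L sinθ = 4.236 m counterclockwise, so Στ = 0 gives N·4.236 = 318.1 + 577.6·d.
ΣFy = 0 ⇒ N_floor = 1030 N, so the maximum friction is μ_s·N_floor = 0.32×1030 = 329.6 N. ΣFx = 0 ⇒ N_wall = f, so at the slipping point N = 329.6 N.
Substituting: 329.6×4.236 = 318.1 + 577.6·d ⇒ d = (1396 − 318.1) / 577.6 = 1.87 m.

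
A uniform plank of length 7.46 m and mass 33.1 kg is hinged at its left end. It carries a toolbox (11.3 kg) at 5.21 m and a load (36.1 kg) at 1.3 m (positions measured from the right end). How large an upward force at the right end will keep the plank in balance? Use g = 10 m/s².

Taking torques about the left end:
Beam weight: 33.1 × 10 = 331 N down at 3.73 m → arm 3.73 m, τ = 331 × 3.73 = 1235 N·m clockwise.
Toolbox: 11.3 × 10 = 113 N down at 5.21 m → arm 2.25 m, τ = 113 × 2.25 = 254.2 N·m clockwise.
Load: 36.1 × 10 = 361 N down at 1.3 m → arm 6.16 m, τ = 361 × 6.16 = 2224 N·m clockwise.
Net moment of the loads = 3713 N·m clockwise.
The upward force F acts at the right end, arm 7.46 m, giving F × 7.46 counterclockwise.
Setting net torque to zero: F × 7.46 = 3713 → F = 3713 / 7.46 = 498 N.

F ≈ 498 N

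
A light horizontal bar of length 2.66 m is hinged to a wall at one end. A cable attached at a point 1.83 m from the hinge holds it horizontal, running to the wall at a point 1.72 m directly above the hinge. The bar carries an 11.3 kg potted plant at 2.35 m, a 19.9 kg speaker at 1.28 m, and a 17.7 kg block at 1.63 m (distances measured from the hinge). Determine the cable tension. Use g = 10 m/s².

Take moments about the hinge.
Potted plant: 11.3 × 10 = 113 N down at 2.35 m → arm 2.35 m, τ = 113 × 2.35 = 265.6 N·m clockwise.
Speaker: 19.9 × 10 = 199 N down at 1.28 m → arm 1.28 m, τ = 199 × 1.28 = 254.7 N·m clockwise.
Block: 17.7 × 10 = 177 N down at 1.63 m → arm 1.63 m, τ = 177 × 1.63 = 288.5 N·m clockwise.
Total clockwise load moment = 808.8 N·m.
The cable tension T acts at 1.83 m; only its component perpendicular to the bar, T sinθ, produces torque. sinθ = h/√(h²+d²) = 1.72/√(1.72²+1.83²) = 0.6849.
Setting net torque to zero: T × 1.83 × 0.6849 = 808.8 → T = 808.8 / 1.253 = 645 N.

T ≈ 645 N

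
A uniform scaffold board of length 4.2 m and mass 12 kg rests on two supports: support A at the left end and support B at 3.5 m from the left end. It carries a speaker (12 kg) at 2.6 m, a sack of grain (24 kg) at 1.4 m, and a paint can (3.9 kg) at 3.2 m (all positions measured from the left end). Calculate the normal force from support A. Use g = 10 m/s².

R_A ≈ 226 N

Sum moments about support B (its reaction then has zero moment arm).
Beam weight: 12 × 10 = 120 N down at 2.1 m → arm 1.4 m, τ = 120 × 1.4 = 168 N·m counterclockwise.
Speaker: 12 × 10 = 120 N down at 2.6 m → arm 0.9 m, τ = 120 × 0.9 = 108 N·m counterclockwise.
Sack of grain: 24 × 10 = 240 N down at 1.4 m → arm 2.1 m, τ = 240 × 2.1 = 504 N·m counterclockwise.
Paint can: 3.9 × 10 = 39 N down at 3.2 m → arm 0.3 m, τ = 39 × 0.3 = 11.7 N·m counterclockwise.
Net load moment about support B = 791.7 N·m counterclockwise.
Reaction R at support A is upward at 0 m, arm 3.5 m → moment R × 3.5 clockwise.
Balancing moments: R × 3.5 = 791.7, giving R = 226 N.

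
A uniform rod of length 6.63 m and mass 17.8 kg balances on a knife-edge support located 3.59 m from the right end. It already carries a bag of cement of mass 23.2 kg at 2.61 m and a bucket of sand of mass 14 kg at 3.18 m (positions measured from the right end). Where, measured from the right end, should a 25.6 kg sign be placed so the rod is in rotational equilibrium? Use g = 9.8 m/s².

x ≈ 4.89 m from the right end

Take moments about the knife-edge support (at 3.59 m from the right end).
Beam weight: 17.8 × 9.8 = 174.4 N down at 3.315 m → arm 0.275 m, τ = 174.4 × 0.275 = 47.96 N·m clockwise.
Bag of cement: 23.2 × 9.8 = 227.4 N down at 2.61 m → arm 0.98 m, τ = 227.4 × 0.98 = 222.9 N·m clockwise.
Bucket of sand: 14 × 9.8 = 137.2 N down at 3.18 m → arm 0.41 m, τ = 137.2 × 0.41 = 56.25 N·m clockwise.
Net moment of existing loads = 327.1 N·m clockwise.
The sign weighs 25.6 × 9.8 = 250.9 N and must supply an equal counterclockwise moment, so its lever arm about the knife-edge support is 327.1 / 250.9 = 1.3 m.
That puts it at 3.59 + 1.3 = 4.89 m from the right end.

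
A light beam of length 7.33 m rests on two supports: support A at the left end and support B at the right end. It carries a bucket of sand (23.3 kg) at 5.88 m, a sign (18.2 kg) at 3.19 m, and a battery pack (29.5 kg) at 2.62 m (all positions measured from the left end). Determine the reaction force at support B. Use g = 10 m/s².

R_B ≈ 372 N

Take moments about support A.
Bucket of sand: 23.3 × 10 = 233 N down at 5.88 m → arm 5.88 m, τ = 233 × 5.88 = 1370 N·m clockwise.
Sign: 18.2 × 10 = 182 N down at 3.19 m → arm 3.19 m, τ = 182 × 3.19 = 580.6 N·m clockwise.
Battery pack: 29.5 × 10 = 295 N down at 2.62 m → arm 2.62 m, τ = 295 × 2.62 = 772.9 N·m clockwise.
Net load moment about support A = 2724 N·m clockwise.
Reaction R at support B is upward at 7.33 m, arm 7.33 m → moment R × 7.33 counterclockwise.
Balancing moments: R × 7.33 = 2724, giving R = 372 N.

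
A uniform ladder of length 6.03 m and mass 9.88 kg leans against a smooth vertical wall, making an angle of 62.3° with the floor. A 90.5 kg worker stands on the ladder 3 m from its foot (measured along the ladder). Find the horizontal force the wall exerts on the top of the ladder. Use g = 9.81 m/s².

Choose the foot of the ladder as the axis so the floor normal and friction both act there and drop out.
Ladder weight 9.88×9.81 = 96.92 N acts at 3.015 m along the ladder; its horizontal arm is 3.015·cos62.3° = 1.401 m → τ = 135.8 N·m clockwise.
Worker: 90.5×9.81 = 887.8 N at 3 m → arm 1.395 m → τ = 1238 N·m clockwise.
Wall normal N acts horizontally at the top; its moment arm is the height L sinθ = 6.03·sin62.3° = 5.339 m, counterclockwise.
Setting net torque to zero: N × 5.339 = 1374 → N = 257 N.

N_wall ≈ 257 N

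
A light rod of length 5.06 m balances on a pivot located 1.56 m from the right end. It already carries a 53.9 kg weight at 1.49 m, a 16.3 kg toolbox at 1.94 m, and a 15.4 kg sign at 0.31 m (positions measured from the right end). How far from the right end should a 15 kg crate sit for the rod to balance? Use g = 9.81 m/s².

Take moments about the pivot (at 1.56 m from the right end).
Weight: 53.9 × 9.81 = 528.8 N down at 1.49 m → arm 0.07 m, τ = 528.8 × 0.07 = 37.02 N·m clockwise.
Toolbox: 16.3 × 9.81 = 159.9 N down at 1.94 m → arm 0.38 m, τ = 159.9 × 0.38 = 60.76 N·m counterclockwise.
Sign: 15.4 × 9.81 = 151.1 N down at 0.31 m → arm 1.25 m, τ = 151.1 × 1.25 = 188.9 N·m clockwise.
Net moment of existing loads = 165.2 N·m clockwise.
The crate weighs 15 × 9.81 = 147.2 N and must supply an equal counterclockwise moment, so its lever arm about the pivot is 165.2 / 147.2 = 1.12 m.
That puts it at 1.56 + 1.12 = 2.68 m from the right end.

x ≈ 2.68 m from the right end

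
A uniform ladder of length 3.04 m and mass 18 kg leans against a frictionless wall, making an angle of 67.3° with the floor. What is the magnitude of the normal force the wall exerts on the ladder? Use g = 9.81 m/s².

N_wall ≈ 36.9 N

Choose the foot of the ladder as the axis so the floor normal and friction both act there and drop out.
Ladder weight 18×9.81 = 176.6 N acts at 1.52 m along the ladder; its horizontal arm is 1.52·cos67.3° = 0.5866 m → τ = 103.6 N·m clockwise.
Wall normal N acts horizontally at the top; its moment arm is the height L sinθ = 3.04·sin67.3° = 2.805 m, counterclockwise.
Στ = 0 ⇒ N × 2.805 = 103.6 ⇒ N = 36.9 N.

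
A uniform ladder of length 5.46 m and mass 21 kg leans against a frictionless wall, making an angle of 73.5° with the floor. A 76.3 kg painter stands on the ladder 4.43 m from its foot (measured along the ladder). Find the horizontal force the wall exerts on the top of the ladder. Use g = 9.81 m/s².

Sum moments about the foot of the ladder (the floor normal and friction both act there and drop out).
Ladder weight 21×9.81 = 206 N acts at 2.73 m along the ladder; its horizontal arm is 2.73·cos73.5° = 0.7754 m → τ = 159.7 N·m clockwise.
Painter: 76.3×9.81 = 748.5 N at 4.43 m → arm 1.258 m → τ = 941.6 N·m clockwise.
Wall normal N acts horizontally at the top; its moment arm is the height L sinθ = 5.46·sin73.5° = 5.235 m, counterclockwise.
Στ = 0 ⇒ N × 5.235 = 1101 ⇒ N = 210 N.

N_wall ≈ 210 N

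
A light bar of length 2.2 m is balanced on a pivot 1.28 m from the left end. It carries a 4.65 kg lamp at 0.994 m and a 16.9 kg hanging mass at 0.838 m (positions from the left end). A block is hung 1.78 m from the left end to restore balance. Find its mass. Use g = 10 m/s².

About the pivot (at 1.28 m from the left end):
Lamp: 4.65 × 10 = 46.5 N down at 0.994 m → arm 0.286 m, τ = 46.5 × 0.286 = 13.3 N·m counterclockwise.
Hanging mass: 16.9 × 10 = 169 N down at 0.838 m → arm 0.442 m, τ = 169 × 0.442 = 74.7 N·m counterclockwise.
Net moment of known loads = 88 N·m counterclockwise.
An unknown mass m at 1.78 m has arm 0.5 m; its moment is m·g·0.5 clockwise.
Setting net torque to zero: m × 10 × 0.5 = 88 → m = 88 / (10 × 0.5) = 17.6 kg.

m ≈ 17.6 kg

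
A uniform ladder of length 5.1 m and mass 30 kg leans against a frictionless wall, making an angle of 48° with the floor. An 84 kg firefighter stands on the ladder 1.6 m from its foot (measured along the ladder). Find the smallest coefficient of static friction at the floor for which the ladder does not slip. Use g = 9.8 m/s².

μ_min ≈ 0.327

Taking torques about the foot of the ladder:
Ladder weight 30×9.8 = 294 N acts at 2.55 m along the ladder; its horizontal arm is 2.55·cos48° = 1.706 m → τ = 501.6 N·m clockwise.
Firefighter: 84×9.8 = 823.2 N at 1.6 m → arm 1.071 m → τ = 881.6 N·m clockwise.
Wall normal N acts horizontally at the top; its moment arm is the height L sinθ = 5.1·sin48° = 3.79 m, counterclockwise.
Balancing moments: N × 3.79 = 1383, giving N = 364.9 N.
ΣFx = 0 ⇒ f = N_wall = 364.9 N. ΣFy = 0 ⇒ N_floor = 1117 N.
μ_min = f / N_floor = 364.9 / 1117 = 0.327.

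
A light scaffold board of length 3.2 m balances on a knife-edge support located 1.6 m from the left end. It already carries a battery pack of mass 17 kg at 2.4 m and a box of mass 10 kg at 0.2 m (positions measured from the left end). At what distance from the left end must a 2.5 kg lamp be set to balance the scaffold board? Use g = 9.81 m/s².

Choose the knife-edge support (at 1.6 m from the left end) as the axis so the support reaction has zero arm there.
Battery pack: 17 × 9.81 = 166.8 N down at 2.4 m → arm 0.8 m, τ = 166.8 × 0.8 = 133.4 N·m clockwise.
Box: 10 × 9.81 = 98.1 N down at 0.2 m → arm 1.4 m, τ = 98.1 × 1.4 = 137.3 N·m counterclockwise.
Net moment of existing loads = 3.9 N·m counterclockwise.
The lamp weighs 2.5 × 9.81 = 24.53 N and must supply an equal clockwise moment, so its lever arm about the knife-edge support is 3.9 / 24.53 = 0.159 m.
That puts it at 1.6 + 0.159 = 1.76 m from the left end.

x ≈ 1.76 m from the left end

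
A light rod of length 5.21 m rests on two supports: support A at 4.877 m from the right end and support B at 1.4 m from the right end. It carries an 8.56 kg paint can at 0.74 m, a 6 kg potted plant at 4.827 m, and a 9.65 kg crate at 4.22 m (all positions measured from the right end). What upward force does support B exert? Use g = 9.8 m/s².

R_B ≈ 119 N

Taking torques about support A:
Paint can: 8.56 × 9.8 = 83.89 N down at 0.74 m → arm 4.137 m, τ = 83.89 × 4.137 = 347.1 N·m clockwise.
Potted plant: 6 × 9.8 = 58.8 N down at 4.827 m → arm 0.05 m, τ = 58.8 × 0.05 = 2.94 N·m clockwise.
Crate: 9.65 × 9.8 = 94.57 N down at 4.22 m → arm 0.657 m, τ = 94.57 × 0.657 = 62.13 N·m clockwise.
Net load moment about support A = 412.2 N·m clockwise.
Reaction R at support B is upward at 1.4 m, arm 3.477 m → moment R × 3.477 counterclockwise.
Setting net torque to zero: R × 3.477 = 412.2 → R = 119 N.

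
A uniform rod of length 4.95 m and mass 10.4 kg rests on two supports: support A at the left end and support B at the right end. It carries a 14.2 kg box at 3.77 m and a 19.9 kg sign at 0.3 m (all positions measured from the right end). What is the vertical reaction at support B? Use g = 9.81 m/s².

R_B ≈ 268 N

Choose support A as the axis so its reaction then has zero moment arm.
Beam weight: 10.4 × 9.81 = 102 N down at 2.475 m → arm 2.475 m, τ = 102 × 2.475 = 252.5 N·m clockwise.
Box: 14.2 × 9.81 = 139.3 N down at 3.77 m → arm 1.18 m, τ = 139.3 × 1.18 = 164.4 N·m clockwise.
Sign: 19.9 × 9.81 = 195.2 N down at 0.3 m → arm 4.65 m, τ = 195.2 × 4.65 = 907.7 N·m clockwise.
Net load moment about support A = 1325 N·m clockwise.
Reaction R at support B is upward at 0 m, arm 4.95 m → moment R × 4.95 counterclockwise.
For rotational equilibrium, R × 4.95 = 1325, so R = 268 N.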